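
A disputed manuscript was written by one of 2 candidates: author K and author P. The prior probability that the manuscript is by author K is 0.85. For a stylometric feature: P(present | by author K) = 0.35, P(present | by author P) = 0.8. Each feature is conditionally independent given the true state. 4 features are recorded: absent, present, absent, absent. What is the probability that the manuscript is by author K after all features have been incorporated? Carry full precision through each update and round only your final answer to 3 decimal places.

After 'absent': P(author K) = 0.65·0.8500 / (0.65·0.8500 + 0.2·0.1500) ≈ 0.9485
After 'present': P(author K) = 0.35·0.9485 / (0.35·0.9485 + 0.8·0.0515) ≈ 0.8896
After 'absent': P(author K) = 0.65·0.8896 / (0.65·0.8896 + 0.2·0.1104) ≈ 0.9632
After 'absent': P(author K) = 0.65·0.9632 / (0.65·0.9632 + 0.2·0.0368) ≈ 0.9884

0.988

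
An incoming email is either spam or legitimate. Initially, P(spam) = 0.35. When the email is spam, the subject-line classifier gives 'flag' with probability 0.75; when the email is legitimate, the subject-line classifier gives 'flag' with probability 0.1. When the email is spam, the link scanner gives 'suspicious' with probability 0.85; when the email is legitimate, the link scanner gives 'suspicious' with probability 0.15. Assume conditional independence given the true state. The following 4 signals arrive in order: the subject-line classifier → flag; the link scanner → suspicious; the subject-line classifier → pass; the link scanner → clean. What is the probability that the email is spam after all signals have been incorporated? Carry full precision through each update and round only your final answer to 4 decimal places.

0.5287

After the subject-line classifier='flag': P(spam) = 0.75·0.3500 / (0.75·0.3500 + 0.1·0.6500) ≈ 0.8015
After the link scanner='suspicious': P(spam) = 0.85·0.8015 / (0.85·0.8015 + 0.15·0.1985) ≈ 0.9581
After the subject-line classifier='pass': P(spam) = 0.25·0.9581 / (0.25·0.9581 + 0.9·0.0419) ≈ 0.8641
After the link scanner='clean': P(spam) = 0.15·0.8641 / (0.15·0.8641 + 0.85·0.1359) ≈ 0.5287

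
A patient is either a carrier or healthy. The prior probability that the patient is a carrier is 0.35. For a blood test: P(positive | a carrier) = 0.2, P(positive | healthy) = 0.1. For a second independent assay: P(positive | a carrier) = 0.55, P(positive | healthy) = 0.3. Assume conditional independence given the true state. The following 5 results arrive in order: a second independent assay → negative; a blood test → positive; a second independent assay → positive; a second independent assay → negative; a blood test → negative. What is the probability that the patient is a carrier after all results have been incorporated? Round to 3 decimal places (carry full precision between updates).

Apply Bayes' rule sequentially, carrying P(carrier) forward.
After a second independent assay='negative': P(carrier) = 0.45·0.3500 / (0.45·0.3500 + 0.7·0.6500) ≈ 0.2571
After a blood test='positive': P(carrier) = 0.2·0.2571 / (0.2·0.2571 + 0.1·0.7429) ≈ 0.4091
After a second independent assay='positive': P(carrier) = 0.55·0.4091 / (0.55·0.4091 + 0.3·0.5909) ≈ 0.5593
After a second independent assay='negative': P(carrier) = 0.45·0.5593 / (0.45·0.5593 + 0.7·0.4407) ≈ 0.4493
After a blood test='negative': P(carrier) = 0.8·0.4493 / (0.8·0.4493 + 0.9·0.5507) ≈ 0.4204

0.420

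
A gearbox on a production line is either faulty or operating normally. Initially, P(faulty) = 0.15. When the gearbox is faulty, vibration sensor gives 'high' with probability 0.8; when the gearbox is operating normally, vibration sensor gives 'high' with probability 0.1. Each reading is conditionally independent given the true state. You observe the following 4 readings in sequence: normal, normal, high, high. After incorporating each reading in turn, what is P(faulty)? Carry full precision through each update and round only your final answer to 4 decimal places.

After 'normal': P(faulty) = 0.2·0.1500 / (0.2·0.1500 + 0.9·0.8500) ≈ 0.0377
After 'normal': P(faulty) = 0.2·0.0377 / (0.2·0.0377 + 0.9·0.9623) ≈ 0.0086
After 'high': P(faulty) = 0.8·0.0086 / (0.8·0.0086 + 0.1·0.9914) ≈ 0.0652
After 'high': P(faulty) = 0.8·0.0652 / (0.8·0.0652 + 0.1·0.9348) ≈ 0.3580

0.3580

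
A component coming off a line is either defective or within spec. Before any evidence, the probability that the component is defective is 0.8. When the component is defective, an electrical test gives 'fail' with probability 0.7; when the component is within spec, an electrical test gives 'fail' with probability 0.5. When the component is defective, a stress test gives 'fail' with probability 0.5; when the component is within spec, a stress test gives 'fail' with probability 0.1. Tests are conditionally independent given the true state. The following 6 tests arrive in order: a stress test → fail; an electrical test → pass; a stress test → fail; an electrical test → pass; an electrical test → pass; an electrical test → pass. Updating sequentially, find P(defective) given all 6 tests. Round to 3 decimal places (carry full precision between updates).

0.928

Apply Bayes' rule sequentially, carrying P(defective) forward.
After a stress test='fail': P(defective) = 0.5·0.8000 / (0.5·0.8000 + 0.1·0.2000) ≈ 0.9524
After an electrical test='pass': P(defective) = 0.3·0.9524 / (0.3·0.9524 + 0.5·0.0476) ≈ 0.9231
After a stress test='fail': P(defective) = 0.5·0.9231 / (0.5·0.9231 + 0.1·0.0769) ≈ 0.9836
After an electrical test='pass': P(defective) = 0.3·0.9836 / (0.3·0.9836 + 0.5·0.0164) ≈ 0.9730
After an electrical test='pass': P(defective) = 0.3·0.9730 / (0.3·0.9730 + 0.5·0.0270) ≈ 0.9558
After an electrical test='pass': P(defective) = 0.3·0.9558 / (0.3·0.9558 + 0.5·0.0442) ≈ 0.9284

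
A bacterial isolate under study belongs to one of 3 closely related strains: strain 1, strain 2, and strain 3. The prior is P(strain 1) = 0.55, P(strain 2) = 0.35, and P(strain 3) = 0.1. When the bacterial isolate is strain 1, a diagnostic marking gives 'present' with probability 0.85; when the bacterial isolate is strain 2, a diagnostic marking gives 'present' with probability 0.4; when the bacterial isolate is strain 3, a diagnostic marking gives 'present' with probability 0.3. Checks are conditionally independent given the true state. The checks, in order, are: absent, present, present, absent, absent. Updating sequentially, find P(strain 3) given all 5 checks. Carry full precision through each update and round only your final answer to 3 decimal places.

0.187

After 'absent': normaliser = 0.15·0.5500 + 0.6·0.3500 + 0.7·0.1000; P(strain 1) ≈ 0.2276, P(strain 2) ≈ 0.5793, P(strain 3) ≈ 0.1931
After 'present': normaliser = 0.85·0.2276 + 0.4·0.5793 + 0.3·0.1931; P(strain 1) ≈ 0.4004, P(strain 2) ≈ 0.4797, P(strain 3) ≈ 0.1199
After 'present': normaliser = 0.85·0.4004 + 0.4·0.4797 + 0.3·0.1199; P(strain 1) ≈ 0.5990, P(strain 2) ≈ 0.3377, P(strain 3) ≈ 0.0633
After 'absent': normaliser = 0.15·0.5990 + 0.6·0.3377 + 0.7·0.0633; P(strain 1) ≈ 0.2668, P(strain 2) ≈ 0.6016, P(strain 3) ≈ 0.1316
After 'absent': normaliser = 0.15·0.2668 + 0.6·0.6016 + 0.7·0.1316; P(strain 1) ≈ 0.0812, P(strain 2) ≈ 0.7320, P(strain 3) ≈ 0.1868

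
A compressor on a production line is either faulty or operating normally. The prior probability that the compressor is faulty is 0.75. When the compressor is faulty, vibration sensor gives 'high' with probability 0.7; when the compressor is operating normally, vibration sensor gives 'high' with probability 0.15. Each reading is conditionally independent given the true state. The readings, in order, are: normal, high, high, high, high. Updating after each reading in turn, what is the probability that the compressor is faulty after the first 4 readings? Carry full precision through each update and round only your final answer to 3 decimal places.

After 'normal': P(faulty) = 0.3·0.7500 / (0.3·0.7500 + 0.85·0.2500) ≈ 0.5143
After 'high': P(faulty) = 0.7·0.5143 / (0.7·0.5143 + 0.15·0.4857) ≈ 0.8317
After 'high': P(faulty) = 0.7·0.8317 / (0.7·0.8317 + 0.15·0.1683) ≈ 0.9584
After 'high': P(faulty) = 0.7·0.9584 / (0.7·0.9584 + 0.15·0.0416) ≈ 0.9908

0.991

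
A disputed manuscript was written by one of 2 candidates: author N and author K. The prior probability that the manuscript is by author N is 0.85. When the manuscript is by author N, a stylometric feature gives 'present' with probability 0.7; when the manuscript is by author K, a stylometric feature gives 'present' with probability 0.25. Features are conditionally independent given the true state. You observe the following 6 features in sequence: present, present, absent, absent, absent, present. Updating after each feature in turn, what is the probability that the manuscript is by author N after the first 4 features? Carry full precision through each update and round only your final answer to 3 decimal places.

Apply Bayes' rule sequentially, carrying P(author N) forward.
After 'present': P(author N) = 0.7·0.8500 / (0.7·0.8500 + 0.25·0.1500) ≈ 0.9407
After 'present': P(author N) = 0.7·0.9407 / (0.7·0.9407 + 0.25·0.0593) ≈ 0.9780
After 'absent': P(author N) = 0.3·0.9780 / (0.3·0.9780 + 0.75·0.0220) ≈ 0.9467
After 'absent': P(author N) = 0.3·0.9467 / (0.3·0.9467 + 0.75·0.0533) ≈ 0.8767

0.877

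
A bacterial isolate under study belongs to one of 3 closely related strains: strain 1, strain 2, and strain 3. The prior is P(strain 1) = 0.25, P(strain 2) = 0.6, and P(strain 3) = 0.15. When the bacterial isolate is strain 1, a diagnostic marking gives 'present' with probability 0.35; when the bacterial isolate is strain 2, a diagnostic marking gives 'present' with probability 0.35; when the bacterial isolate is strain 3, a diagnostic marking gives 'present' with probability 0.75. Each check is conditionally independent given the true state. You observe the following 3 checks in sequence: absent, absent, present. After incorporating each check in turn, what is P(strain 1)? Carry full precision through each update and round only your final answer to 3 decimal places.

After 'absent': normaliser = 0.65·0.2500 + 0.65·0.6000 + 0.25·0.1500; P(strain 1) ≈ 0.2754, P(strain 2) ≈ 0.6610, P(strain 3) ≈ 0.0636
After 'absent': normaliser = 0.65·0.2754 + 0.65·0.6610 + 0.25·0.0636; P(strain 1) ≈ 0.2866, P(strain 2) ≈ 0.6879, P(strain 3) ≈ 0.0254
After 'present': normaliser = 0.35·0.2866 + 0.35·0.6879 + 0.75·0.0254; P(strain 1) ≈ 0.2785, P(strain 2) ≈ 0.6685, P(strain 3) ≈ 0.0530

0.279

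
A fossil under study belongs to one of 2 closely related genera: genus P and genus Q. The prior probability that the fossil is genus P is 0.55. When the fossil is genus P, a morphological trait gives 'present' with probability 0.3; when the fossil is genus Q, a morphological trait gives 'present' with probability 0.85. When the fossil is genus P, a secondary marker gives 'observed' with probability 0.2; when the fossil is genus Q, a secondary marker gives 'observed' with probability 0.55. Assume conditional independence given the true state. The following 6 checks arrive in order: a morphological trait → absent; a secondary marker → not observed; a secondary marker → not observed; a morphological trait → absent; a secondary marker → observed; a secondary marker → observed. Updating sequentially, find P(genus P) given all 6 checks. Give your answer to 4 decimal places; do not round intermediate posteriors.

0.9175

After a morphological trait='absent': P(genus P) = 0.7·0.5500 / (0.7·0.5500 + 0.15·0.4500) ≈ 0.8508
After a secondary marker='not observed': P(genus P) = 0.8·0.8508 / (0.8·0.8508 + 0.45·0.1492) ≈ 0.9102
After a secondary marker='not observed': P(genus P) = 0.8·0.9102 / (0.8·0.9102 + 0.45·0.0898) ≈ 0.9474
After a morphological trait='absent': P(genus P) = 0.7·0.9474 / (0.7·0.9474 + 0.15·0.0526) ≈ 0.9883
After a secondary marker='observed': P(genus P) = 0.2·0.9883 / (0.2·0.9883 + 0.55·0.0117) ≈ 0.9683
After a secondary marker='observed': P(genus P) = 0.2·0.9683 / (0.2·0.9683 + 0.55·0.0317) ≈ 0.9175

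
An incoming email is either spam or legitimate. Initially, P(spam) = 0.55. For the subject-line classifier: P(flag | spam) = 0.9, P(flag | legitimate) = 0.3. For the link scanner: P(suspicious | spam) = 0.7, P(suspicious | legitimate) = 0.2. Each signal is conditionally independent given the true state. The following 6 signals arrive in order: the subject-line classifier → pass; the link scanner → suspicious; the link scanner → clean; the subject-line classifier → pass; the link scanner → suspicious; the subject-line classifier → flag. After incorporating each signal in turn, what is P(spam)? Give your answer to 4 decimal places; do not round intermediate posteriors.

After the subject-line classifier='pass': P(spam) = 0.1·0.5500 / (0.1·0.5500 + 0.7·0.4500) ≈ 0.1486
After the link scanner='suspicious': P(spam) = 0.7·0.1486 / (0.7·0.1486 + 0.2·0.8514) ≈ 0.3793
After the link scanner='clean': P(spam) = 0.3·0.3793 / (0.3·0.3793 + 0.8·0.6207) ≈ 0.1864
After the subject-line classifier='pass': P(spam) = 0.1·0.1864 / (0.1·0.1864 + 0.7·0.8136) ≈ 0.0317
After the link scanner='suspicious': P(spam) = 0.7·0.0317 / (0.7·0.0317 + 0.2·0.9683) ≈ 0.1028
After the subject-line classifier='flag': P(spam) = 0.9·0.1028 / (0.9·0.1028 + 0.3·0.8972) ≈ 0.2558

0.2558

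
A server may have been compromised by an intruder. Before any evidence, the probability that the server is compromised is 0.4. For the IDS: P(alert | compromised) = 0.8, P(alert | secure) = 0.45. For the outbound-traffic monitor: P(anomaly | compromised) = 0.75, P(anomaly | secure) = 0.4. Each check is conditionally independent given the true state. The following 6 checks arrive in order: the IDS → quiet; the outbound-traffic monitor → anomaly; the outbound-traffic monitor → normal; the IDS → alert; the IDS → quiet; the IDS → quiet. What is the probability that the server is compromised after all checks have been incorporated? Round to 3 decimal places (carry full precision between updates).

Apply Bayes' rule sequentially, carrying P(compromised) forward.
After the IDS='quiet': P(compromised) = 0.2·0.4000 / (0.2·0.4000 + 0.55·0.6000) ≈ 0.1951
After the outbound-traffic monitor='anomaly': P(compromised) = 0.75·0.1951 / (0.75·0.1951 + 0.4·0.8049) ≈ 0.3125
After the outbound-traffic monitor='normal': P(compromised) = 0.25·0.3125 / (0.25·0.3125 + 0.6·0.6875) ≈ 0.1592
After the IDS='alert': P(compromised) = 0.8·0.1592 / (0.8·0.1592 + 0.45·0.8408) ≈ 0.2519
After the IDS='quiet': P(compromised) = 0.2·0.2519 / (0.2·0.2519 + 0.55·0.7481) ≈ 0.1091
After the IDS='quiet': P(compromised) = 0.2·0.1091 / (0.2·0.1091 + 0.55·0.8909) ≈ 0.0426

0.043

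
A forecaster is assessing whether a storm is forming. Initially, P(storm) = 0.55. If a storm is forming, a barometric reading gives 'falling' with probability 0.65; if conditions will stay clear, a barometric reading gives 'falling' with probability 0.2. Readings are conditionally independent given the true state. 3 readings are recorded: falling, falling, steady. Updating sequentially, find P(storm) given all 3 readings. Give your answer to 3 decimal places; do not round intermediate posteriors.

0.850

Each posterior becomes the prior for the next update.
After 'falling': P(storm) = 0.65·0.5500 / (0.65·0.5500 + 0.2·0.4500) ≈ 0.7989
After 'falling': P(storm) = 0.65·0.7989 / (0.65·0.7989 + 0.2·0.2011) ≈ 0.9281
After 'steady': P(storm) = 0.35·0.9281 / (0.35·0.9281 + 0.8·0.0719) ≈ 0.8496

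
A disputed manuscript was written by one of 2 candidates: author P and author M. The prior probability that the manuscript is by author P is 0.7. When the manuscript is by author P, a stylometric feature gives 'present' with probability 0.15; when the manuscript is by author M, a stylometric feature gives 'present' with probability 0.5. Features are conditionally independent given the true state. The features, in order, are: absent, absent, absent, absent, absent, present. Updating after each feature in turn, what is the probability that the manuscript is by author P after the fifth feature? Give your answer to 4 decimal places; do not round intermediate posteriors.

Apply Bayes' rule sequentially, carrying P(author P) forward.
After 'absent': P(author P) = 0.85·0.7000 / (0.85·0.7000 + 0.5·0.3000) ≈ 0.7987
After 'absent': P(author P) = 0.85·0.7987 / (0.85·0.7987 + 0.5·0.2013) ≈ 0.8709
After 'absent': P(author P) = 0.85·0.8709 / (0.85·0.8709 + 0.5·0.1291) ≈ 0.9198
After 'absent': P(author P) = 0.85·0.9198 / (0.85·0.9198 + 0.5·0.0802) ≈ 0.9512
After 'absent': P(author P) = 0.85·0.9512 / (0.85·0.9512 + 0.5·0.0488) ≈ 0.9707

0.9707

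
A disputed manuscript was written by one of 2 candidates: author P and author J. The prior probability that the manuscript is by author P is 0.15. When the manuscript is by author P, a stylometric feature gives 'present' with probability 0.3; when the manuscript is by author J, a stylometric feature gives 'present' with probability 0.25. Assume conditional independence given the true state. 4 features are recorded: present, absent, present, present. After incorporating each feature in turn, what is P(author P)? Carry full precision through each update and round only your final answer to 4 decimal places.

0.2216

After 'present': P(author P) = 0.3·0.1500 / (0.3·0.1500 + 0.25·0.8500) ≈ 0.1748
After 'absent': P(author P) = 0.7·0.1748 / (0.7·0.1748 + 0.75·0.8252) ≈ 0.1650
After 'present': P(author P) = 0.3·0.1650 / (0.3·0.1650 + 0.25·0.8350) ≈ 0.1917
After 'present': P(author P) = 0.3·0.1917 / (0.3·0.1917 + 0.25·0.8083) ≈ 0.2216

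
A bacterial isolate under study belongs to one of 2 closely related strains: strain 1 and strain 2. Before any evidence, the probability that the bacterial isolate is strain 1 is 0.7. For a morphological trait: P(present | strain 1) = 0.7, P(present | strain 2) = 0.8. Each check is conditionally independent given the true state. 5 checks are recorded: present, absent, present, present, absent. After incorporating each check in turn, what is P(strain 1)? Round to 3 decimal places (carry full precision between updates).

0.779

After 'present': P(strain 1) = 0.7·0.7000 / (0.7·0.7000 + 0.8·0.3000) ≈ 0.6712
After 'absent': P(strain 1) = 0.3·0.6712 / (0.3·0.6712 + 0.2·0.3288) ≈ 0.7538
After 'present': P(strain 1) = 0.7·0.7538 / (0.7·0.7538 + 0.8·0.2462) ≈ 0.7282
After 'present': P(strain 1) = 0.7·0.7282 / (0.7·0.7282 + 0.8·0.2718) ≈ 0.7010
After 'absent': P(strain 1) = 0.3·0.7010 / (0.3·0.7010 + 0.2·0.2990) ≈ 0.7786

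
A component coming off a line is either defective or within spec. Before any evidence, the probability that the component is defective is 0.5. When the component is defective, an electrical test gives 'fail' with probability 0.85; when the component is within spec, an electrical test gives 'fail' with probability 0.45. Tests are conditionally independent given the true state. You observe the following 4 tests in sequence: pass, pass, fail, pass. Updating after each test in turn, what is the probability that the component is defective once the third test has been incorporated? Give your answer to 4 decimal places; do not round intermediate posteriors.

0.1232

After 'pass': P(defective) = 0.15·0.5000 / (0.15·0.5000 + 0.55·0.5000) ≈ 0.2143
After 'pass': P(defective) = 0.15·0.2143 / (0.15·0.2143 + 0.55·0.7857) ≈ 0.0692
After 'fail': P(defective) = 0.85·0.0692 / (0.85·0.0692 + 0.45·0.9308) ≈ 0.1232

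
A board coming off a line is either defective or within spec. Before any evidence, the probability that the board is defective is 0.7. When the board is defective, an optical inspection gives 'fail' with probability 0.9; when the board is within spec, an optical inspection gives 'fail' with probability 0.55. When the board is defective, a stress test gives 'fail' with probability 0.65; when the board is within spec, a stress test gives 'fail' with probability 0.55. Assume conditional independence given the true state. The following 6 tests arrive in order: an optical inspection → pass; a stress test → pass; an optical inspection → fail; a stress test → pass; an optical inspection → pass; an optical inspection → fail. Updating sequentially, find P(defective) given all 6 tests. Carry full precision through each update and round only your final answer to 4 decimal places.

Each posterior becomes the prior for the next update.
After an optical inspection='pass': P(defective) = 0.1·0.7000 / (0.1·0.7000 + 0.45·0.3000) ≈ 0.3415
After a stress test='pass': P(defective) = 0.35·0.3415 / (0.35·0.3415 + 0.45·0.6585) ≈ 0.2874
After an optical inspection='fail': P(defective) = 0.9·0.2874 / (0.9·0.2874 + 0.55·0.7126) ≈ 0.3976
After a stress test='pass': P(defective) = 0.35·0.3976 / (0.35·0.3976 + 0.45·0.6024) ≈ 0.3392
After an optical inspection='pass': P(defective) = 0.1·0.3392 / (0.1·0.3392 + 0.45·0.6608) ≈ 0.1024
After an optical inspection='fail': P(defective) = 0.9·0.1024 / (0.9·0.1024 + 0.55·0.8976) ≈ 0.1573

0.1573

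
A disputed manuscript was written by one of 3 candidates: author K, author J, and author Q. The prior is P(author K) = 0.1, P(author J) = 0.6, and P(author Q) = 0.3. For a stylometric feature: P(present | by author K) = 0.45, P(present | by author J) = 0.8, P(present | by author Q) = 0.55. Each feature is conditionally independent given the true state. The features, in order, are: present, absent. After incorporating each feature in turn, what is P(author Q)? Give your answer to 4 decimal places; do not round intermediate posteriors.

Apply Bayes' rule sequentially, carrying P(author Q) forward.
After 'present': normaliser = 0.45·0.1000 + 0.8·0.6000 + 0.55·0.3000; P(author K) ≈ 0.0652, P(author J) ≈ 0.6957, P(author Q) ≈ 0.2391
After 'absent': normaliser = 0.55·0.0652 + 0.2·0.6957 + 0.45·0.2391; P(author K) ≈ 0.1269, P(author J) ≈ 0.4923, P(author Q) ≈ 0.3808

0.3808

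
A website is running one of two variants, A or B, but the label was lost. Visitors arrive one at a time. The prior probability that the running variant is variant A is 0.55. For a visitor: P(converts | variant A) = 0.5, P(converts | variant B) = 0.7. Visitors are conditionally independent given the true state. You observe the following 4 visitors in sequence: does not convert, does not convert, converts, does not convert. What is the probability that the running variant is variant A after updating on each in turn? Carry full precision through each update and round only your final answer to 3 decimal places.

0.802

Each posterior becomes the prior for the next update.
After 'does not convert': P(A) = 0.5·0.5500 / (0.5·0.5500 + 0.3·0.4500) ≈ 0.6707
After 'does not convert': P(A) = 0.5·0.6707 / (0.5·0.6707 + 0.3·0.3293) ≈ 0.7725
After 'converts': P(A) = 0.5·0.7725 / (0.5·0.7725 + 0.7·0.2275) ≈ 0.7080
After 'does not convert': P(A) = 0.5·0.7080 / (0.5·0.7080 + 0.3·0.2920) ≈ 0.8017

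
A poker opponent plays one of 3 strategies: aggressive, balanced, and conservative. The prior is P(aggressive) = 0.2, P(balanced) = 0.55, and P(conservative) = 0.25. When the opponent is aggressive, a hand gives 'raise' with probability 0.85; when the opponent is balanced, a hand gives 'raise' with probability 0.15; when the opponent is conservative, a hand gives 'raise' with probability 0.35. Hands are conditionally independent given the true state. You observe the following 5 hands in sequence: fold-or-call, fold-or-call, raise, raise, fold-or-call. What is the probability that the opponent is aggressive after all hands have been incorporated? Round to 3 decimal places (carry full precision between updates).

0.030

After 'fold-or-call': normaliser = 0.15·0.2000 + 0.85·0.5500 + 0.65·0.2500; P(aggressive) ≈ 0.0455, P(balanced) ≈ 0.7083, P(conservative) ≈ 0.2462
After 'fold-or-call': normaliser = 0.15·0.0455 + 0.85·0.7083 + 0.65·0.2462; P(aggressive) ≈ 0.0089, P(balanced) ≈ 0.7830, P(conservative) ≈ 0.2081
After 'raise': normaliser = 0.85·0.0089 + 0.15·0.7830 + 0.35·0.2081; P(aggressive) ≈ 0.0381, P(balanced) ≈ 0.5937, P(conservative) ≈ 0.3682
After 'raise': normaliser = 0.85·0.0381 + 0.15·0.5937 + 0.35·0.3682; P(aggressive) ≈ 0.1294, P(balanced) ≈ 0.3558, P(conservative) ≈ 0.5149
After 'fold-or-call': normaliser = 0.15·0.1294 + 0.85·0.3558 + 0.65·0.5149; P(aggressive) ≈ 0.0296, P(balanced) ≈ 0.4607, P(conservative) ≈ 0.5098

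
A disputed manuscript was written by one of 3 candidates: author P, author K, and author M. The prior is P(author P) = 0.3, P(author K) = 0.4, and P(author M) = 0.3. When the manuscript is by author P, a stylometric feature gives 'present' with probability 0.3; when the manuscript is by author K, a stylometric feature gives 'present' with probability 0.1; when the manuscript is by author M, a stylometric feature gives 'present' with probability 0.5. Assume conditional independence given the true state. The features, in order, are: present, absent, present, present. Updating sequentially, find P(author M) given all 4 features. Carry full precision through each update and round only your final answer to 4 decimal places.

After 'present': normaliser = 0.3·0.3000 + 0.1·0.4000 + 0.5·0.3000; P(author P) ≈ 0.3214, P(author K) ≈ 0.1429, P(author M) ≈ 0.5357
After 'absent': normaliser = 0.7·0.3214 + 0.9·0.1429 + 0.5·0.5357; P(author P) ≈ 0.3621, P(author K) ≈ 0.2069, P(author M) ≈ 0.4310
After 'present': normaliser = 0.3·0.3621 + 0.1·0.2069 + 0.5·0.4310; P(author P) ≈ 0.3150, P(author K) ≈ 0.0600, P(author M) ≈ 0.6250
After 'present': normaliser = 0.3·0.3150 + 0.1·0.0600 + 0.5·0.6250; P(author P) ≈ 0.2288, P(author K) ≈ 0.0145, P(author M) ≈ 0.7567

0.7567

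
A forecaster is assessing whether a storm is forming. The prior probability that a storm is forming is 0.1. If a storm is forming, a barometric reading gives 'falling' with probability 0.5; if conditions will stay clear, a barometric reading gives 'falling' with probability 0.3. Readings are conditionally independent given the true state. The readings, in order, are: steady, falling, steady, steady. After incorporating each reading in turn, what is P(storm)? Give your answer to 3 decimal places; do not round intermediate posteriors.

After 'steady': P(storm) = 0.5·0.1000 / (0.5·0.1000 + 0.7·0.9000) ≈ 0.0735
After 'falling': P(storm) = 0.5·0.0735 / (0.5·0.0735 + 0.3·0.9265) ≈ 0.1168
After 'steady': P(storm) = 0.5·0.1168 / (0.5·0.1168 + 0.7·0.8832) ≈ 0.0863
After 'steady': P(storm) = 0.5·0.0863 / (0.5·0.0863 + 0.7·0.9137) ≈ 0.0632

0.063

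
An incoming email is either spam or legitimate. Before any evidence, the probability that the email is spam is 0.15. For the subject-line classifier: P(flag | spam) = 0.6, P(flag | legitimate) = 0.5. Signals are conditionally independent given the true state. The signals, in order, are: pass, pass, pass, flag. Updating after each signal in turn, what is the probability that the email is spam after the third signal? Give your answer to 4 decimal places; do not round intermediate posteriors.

Apply Bayes' rule sequentially, carrying P(spam) forward.
After 'pass': P(spam) = 0.4·0.1500 / (0.4·0.1500 + 0.5·0.8500) ≈ 0.1237
After 'pass': P(spam) = 0.4·0.1237 / (0.4·0.1237 + 0.5·0.8763) ≈ 0.1015
After 'pass': P(spam) = 0.4·0.1015 / (0.4·0.1015 + 0.5·0.8985) ≈ 0.0829

0.0829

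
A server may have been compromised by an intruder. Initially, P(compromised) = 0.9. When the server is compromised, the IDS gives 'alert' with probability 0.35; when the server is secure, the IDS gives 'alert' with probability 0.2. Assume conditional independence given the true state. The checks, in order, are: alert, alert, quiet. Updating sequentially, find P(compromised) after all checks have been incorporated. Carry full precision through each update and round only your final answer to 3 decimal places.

0.957

After 'alert': P(compromised) = 0.35·0.9000 / (0.35·0.9000 + 0.2·0.1000) ≈ 0.9403
After 'alert': P(compromised) = 0.35·0.9403 / (0.35·0.9403 + 0.2·0.0597) ≈ 0.9650
After 'quiet': P(compromised) = 0.65·0.9650 / (0.65·0.9650 + 0.8·0.0350) ≈ 0.9573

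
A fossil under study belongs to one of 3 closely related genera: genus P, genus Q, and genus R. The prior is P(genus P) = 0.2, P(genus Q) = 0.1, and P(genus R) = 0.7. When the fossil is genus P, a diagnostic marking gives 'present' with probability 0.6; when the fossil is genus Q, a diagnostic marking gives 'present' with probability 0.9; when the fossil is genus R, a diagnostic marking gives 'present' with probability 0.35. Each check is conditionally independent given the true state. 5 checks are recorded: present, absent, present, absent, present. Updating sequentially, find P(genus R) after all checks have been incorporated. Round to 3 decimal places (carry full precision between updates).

0.624

After 'present': normaliser = 0.6·0.2000 + 0.9·0.1000 + 0.35·0.7000; P(genus P) ≈ 0.2637, P(genus Q) ≈ 0.1978, P(genus R) ≈ 0.5385
After 'absent': normaliser = 0.4·0.2637 + 0.1·0.1978 + 0.65·0.5385; P(genus P) ≈ 0.2220, P(genus Q) ≈ 0.0416, P(genus R) ≈ 0.7364
After 'present': normaliser = 0.6·0.2220 + 0.9·0.0416 + 0.35·0.7364; P(genus P) ≈ 0.3109, P(genus Q) ≈ 0.0874, P(genus R) ≈ 0.6017
After 'absent': normaliser = 0.4·0.3109 + 0.1·0.0874 + 0.65·0.6017; P(genus P) ≈ 0.2372, P(genus Q) ≈ 0.0167, P(genus R) ≈ 0.7461
After 'present': normaliser = 0.6·0.2372 + 0.9·0.0167 + 0.35·0.7461; P(genus P) ≈ 0.3401, P(genus Q) ≈ 0.0359, P(genus R) ≈ 0.6240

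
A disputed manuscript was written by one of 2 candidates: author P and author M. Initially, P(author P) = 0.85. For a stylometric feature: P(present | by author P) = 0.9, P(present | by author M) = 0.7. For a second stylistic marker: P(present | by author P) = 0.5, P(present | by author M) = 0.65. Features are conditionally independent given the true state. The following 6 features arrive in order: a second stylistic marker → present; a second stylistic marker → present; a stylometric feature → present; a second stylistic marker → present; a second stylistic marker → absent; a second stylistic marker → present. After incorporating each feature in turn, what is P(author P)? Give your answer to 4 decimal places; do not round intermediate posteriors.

After a second stylistic marker='present': P(author P) = 0.5·0.8500 / (0.5·0.8500 + 0.65·0.1500) ≈ 0.8134
After a second stylistic marker='present': P(author P) = 0.5·0.8134 / (0.5·0.8134 + 0.65·0.1866) ≈ 0.7703
After a stylometric feature='present': P(author P) = 0.9·0.7703 / (0.9·0.7703 + 0.7·0.2297) ≈ 0.8117
After a second stylistic marker='present': P(author P) = 0.5·0.8117 / (0.5·0.8117 + 0.65·0.1883) ≈ 0.7683
After a second stylistic marker='absent': P(author P) = 0.5·0.7683 / (0.5·0.7683 + 0.35·0.2317) ≈ 0.8257
After a second stylistic marker='present': P(author P) = 0.5·0.8257 / (0.5·0.8257 + 0.65·0.1743) ≈ 0.7847

0.7847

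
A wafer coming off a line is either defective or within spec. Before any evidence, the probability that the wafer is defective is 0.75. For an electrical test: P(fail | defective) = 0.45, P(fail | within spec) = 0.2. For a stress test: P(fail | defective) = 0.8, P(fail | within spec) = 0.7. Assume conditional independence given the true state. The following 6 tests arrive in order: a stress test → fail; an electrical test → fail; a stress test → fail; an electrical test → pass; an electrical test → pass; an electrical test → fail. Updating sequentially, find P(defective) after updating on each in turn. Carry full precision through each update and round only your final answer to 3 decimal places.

After a stress test='fail': P(defective) = 0.8·0.7500 / (0.8·0.7500 + 0.7·0.2500) ≈ 0.7742
After an electrical test='fail': P(defective) = 0.45·0.7742 / (0.45·0.7742 + 0.2·0.2258) ≈ 0.8852
After a stress test='fail': P(defective) = 0.8·0.8852 / (0.8·0.8852 + 0.7·0.1148) ≈ 0.8981
After an electrical test='pass': P(defective) = 0.55·0.8981 / (0.55·0.8981 + 0.8·0.1019) ≈ 0.8584
After an electrical test='pass': P(defective) = 0.55·0.8584 / (0.55·0.8584 + 0.8·0.1416) ≈ 0.8065
After an electrical test='fail': P(defective) = 0.45·0.8065 / (0.45·0.8065 + 0.2·0.1935) ≈ 0.9036

0.904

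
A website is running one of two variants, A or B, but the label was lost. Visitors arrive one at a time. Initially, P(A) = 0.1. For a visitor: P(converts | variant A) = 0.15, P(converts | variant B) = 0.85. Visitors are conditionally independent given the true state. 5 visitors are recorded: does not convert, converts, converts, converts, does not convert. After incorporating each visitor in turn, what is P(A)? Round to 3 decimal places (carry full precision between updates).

Apply Bayes' rule sequentially, carrying P(A) forward.
After 'does not convert': P(A) = 0.85·0.1000 / (0.85·0.1000 + 0.15·0.9000) ≈ 0.3864
After 'converts': P(A) = 0.15·0.3864 / (0.15·0.3864 + 0.85·0.6136) ≈ 0.1000
After 'converts': P(A) = 0.15·0.1000 / (0.15·0.1000 + 0.85·0.9000) ≈ 0.0192
After 'converts': P(A) = 0.15·0.0192 / (0.15·0.0192 + 0.85·0.9808) ≈ 0.0034
After 'does not convert': P(A) = 0.85·0.0034 / (0.85·0.0034 + 0.15·0.9966) ≈ 0.0192

0.019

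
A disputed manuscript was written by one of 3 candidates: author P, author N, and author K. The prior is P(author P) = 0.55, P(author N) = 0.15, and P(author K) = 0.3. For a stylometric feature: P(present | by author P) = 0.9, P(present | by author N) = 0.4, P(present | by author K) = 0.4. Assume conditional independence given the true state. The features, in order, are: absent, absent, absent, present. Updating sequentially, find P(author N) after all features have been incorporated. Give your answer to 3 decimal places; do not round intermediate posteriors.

After 'absent': normaliser = 0.1·0.5500 + 0.6·0.1500 + 0.6·0.3000; P(author P) ≈ 0.1692, P(author N) ≈ 0.2769, P(author K) ≈ 0.5538
After 'absent': normaliser = 0.1·0.1692 + 0.6·0.2769 + 0.6·0.5538; P(author P) ≈ 0.0328, P(author N) ≈ 0.3224, P(author K) ≈ 0.6448
After 'absent': normaliser = 0.1·0.0328 + 0.6·0.3224 + 0.6·0.6448; P(author P) ≈ 0.0056, P(author N) ≈ 0.3315, P(author K) ≈ 0.6629
After 'present': normaliser = 0.9·0.0056 + 0.4·0.3315 + 0.4·0.6629; P(author P) ≈ 0.0126, P(author N) ≈ 0.3291, P(author K) ≈ 0.6583

0.329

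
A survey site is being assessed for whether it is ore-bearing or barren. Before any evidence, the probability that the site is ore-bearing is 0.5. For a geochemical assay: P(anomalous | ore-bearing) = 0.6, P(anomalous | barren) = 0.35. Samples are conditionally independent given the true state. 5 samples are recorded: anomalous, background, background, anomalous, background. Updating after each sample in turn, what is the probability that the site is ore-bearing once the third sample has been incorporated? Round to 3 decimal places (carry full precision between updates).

After 'anomalous': P(ore) = 0.6·0.5000 / (0.6·0.5000 + 0.35·0.5000) ≈ 0.6316
After 'background': P(ore) = 0.4·0.6316 / (0.4·0.6316 + 0.65·0.3684) ≈ 0.5134
After 'background': P(ore) = 0.4·0.5134 / (0.4·0.5134 + 0.65·0.4866) ≈ 0.3936

0.394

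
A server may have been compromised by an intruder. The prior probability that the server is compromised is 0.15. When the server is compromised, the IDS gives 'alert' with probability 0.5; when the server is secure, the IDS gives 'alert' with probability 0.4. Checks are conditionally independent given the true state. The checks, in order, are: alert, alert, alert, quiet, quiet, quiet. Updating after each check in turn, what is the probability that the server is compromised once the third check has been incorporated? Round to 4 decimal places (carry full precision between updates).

0.2563

After 'alert': P(compromised) = 0.5·0.1500 / (0.5·0.1500 + 0.4·0.8500) ≈ 0.1807
After 'alert': P(compromised) = 0.5·0.1807 / (0.5·0.1807 + 0.4·0.8193) ≈ 0.2161
After 'alert': P(compromised) = 0.5·0.2161 / (0.5·0.2161 + 0.4·0.7839) ≈ 0.2563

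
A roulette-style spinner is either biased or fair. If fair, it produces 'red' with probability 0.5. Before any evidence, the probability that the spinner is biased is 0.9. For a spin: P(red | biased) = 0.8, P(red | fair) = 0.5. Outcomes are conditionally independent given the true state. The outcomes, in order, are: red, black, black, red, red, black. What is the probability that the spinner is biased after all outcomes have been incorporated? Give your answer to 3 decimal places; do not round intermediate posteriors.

After 'red': P(biased) = 0.8·0.9000 / (0.8·0.9000 + 0.5·0.1000) ≈ 0.9351
After 'black': P(biased) = 0.2·0.9351 / (0.2·0.9351 + 0.5·0.0649) ≈ 0.8521
After 'black': P(biased) = 0.2·0.8521 / (0.2·0.8521 + 0.5·0.1479) ≈ 0.6973
After 'red': P(biased) = 0.8·0.6973 / (0.8·0.6973 + 0.5·0.3027) ≈ 0.7866
After 'red': P(biased) = 0.8·0.7866 / (0.8·0.7866 + 0.5·0.2134) ≈ 0.8550
After 'black': P(biased) = 0.2·0.8550 / (0.2·0.8550 + 0.5·0.1450) ≈ 0.7023

0.702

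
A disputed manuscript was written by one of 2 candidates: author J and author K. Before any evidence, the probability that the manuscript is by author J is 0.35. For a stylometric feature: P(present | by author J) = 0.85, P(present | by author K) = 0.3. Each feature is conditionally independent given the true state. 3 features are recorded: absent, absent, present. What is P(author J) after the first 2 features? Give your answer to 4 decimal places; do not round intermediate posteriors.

0.0241

Apply Bayes' rule sequentially, carrying P(author J) forward.
After 'absent': P(author J) = 0.15·0.3500 / (0.15·0.3500 + 0.7·0.6500) ≈ 0.1034
After 'absent': P(author J) = 0.15·0.1034 / (0.15·0.1034 + 0.7·0.8966) ≈ 0.0241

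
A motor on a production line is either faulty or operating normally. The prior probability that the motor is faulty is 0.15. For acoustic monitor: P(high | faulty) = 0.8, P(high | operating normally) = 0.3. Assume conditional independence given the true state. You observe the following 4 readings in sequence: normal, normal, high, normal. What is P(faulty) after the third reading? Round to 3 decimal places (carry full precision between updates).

0.037

After 'normal': P(faulty) = 0.2·0.1500 / (0.2·0.1500 + 0.7·0.8500) ≈ 0.0480
After 'normal': P(faulty) = 0.2·0.0480 / (0.2·0.0480 + 0.7·0.9520) ≈ 0.0142
After 'high': P(faulty) = 0.8·0.0142 / (0.8·0.0142 + 0.3·0.9858) ≈ 0.0370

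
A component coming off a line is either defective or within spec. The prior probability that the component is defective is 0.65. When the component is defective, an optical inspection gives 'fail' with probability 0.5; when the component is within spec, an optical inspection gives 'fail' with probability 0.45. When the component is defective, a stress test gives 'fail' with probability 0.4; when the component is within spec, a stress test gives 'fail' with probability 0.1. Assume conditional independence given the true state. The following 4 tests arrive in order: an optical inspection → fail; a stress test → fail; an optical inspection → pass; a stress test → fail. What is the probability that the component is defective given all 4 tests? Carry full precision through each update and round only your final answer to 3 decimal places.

Each posterior becomes the prior for the next update.
After an optical inspection='fail': P(defective) = 0.5·0.6500 / (0.5·0.6500 + 0.45·0.3500) ≈ 0.6736
After a stress test='fail': P(defective) = 0.4·0.6736 / (0.4·0.6736 + 0.1·0.3264) ≈ 0.8919
After an optical inspection='pass': P(defective) = 0.5·0.8919 / (0.5·0.8919 + 0.55·0.1081) ≈ 0.8824
After a stress test='fail': P(defective) = 0.4·0.8824 / (0.4·0.8824 + 0.1·0.1176) ≈ 0.9678

0.968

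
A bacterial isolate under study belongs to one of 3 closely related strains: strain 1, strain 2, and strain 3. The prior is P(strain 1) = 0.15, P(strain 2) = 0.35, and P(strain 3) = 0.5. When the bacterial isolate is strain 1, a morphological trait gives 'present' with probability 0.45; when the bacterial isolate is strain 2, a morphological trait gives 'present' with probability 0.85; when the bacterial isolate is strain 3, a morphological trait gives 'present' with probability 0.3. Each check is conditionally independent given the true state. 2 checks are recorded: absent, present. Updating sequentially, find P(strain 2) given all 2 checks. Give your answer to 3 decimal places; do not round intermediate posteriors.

Apply Bayes' rule sequentially, carrying P(strain 2) forward.
After 'absent': normaliser = 0.55·0.1500 + 0.15·0.3500 + 0.7·0.5000; P(strain 1) ≈ 0.1701, P(strain 2) ≈ 0.1082, P(strain 3) ≈ 0.7216
After 'present': normaliser = 0.45·0.1701 + 0.85·0.1082 + 0.3·0.7216; P(strain 1) ≈ 0.1988, P(strain 2) ≈ 0.2390, P(strain 3) ≈ 0.5622

0.239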